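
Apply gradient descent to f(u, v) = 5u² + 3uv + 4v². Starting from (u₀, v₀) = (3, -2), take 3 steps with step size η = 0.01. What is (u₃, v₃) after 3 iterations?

∇f = (10u + 3v, 3u + 8v)
(u₁, v₁) = (3, -2) − 0.01·(24, -7) = (2.76, -1.93)
(u₂, v₂) = (2.76, -1.93) − 0.01·(21.81, -7.16) = (2.5419, -1.8584)
(u₃, v₃) = (2.5419, -1.8584) − 0.01·(19.8438, -7.2415) = (2.343462, -1.785985)

(2.343462, -1.785985)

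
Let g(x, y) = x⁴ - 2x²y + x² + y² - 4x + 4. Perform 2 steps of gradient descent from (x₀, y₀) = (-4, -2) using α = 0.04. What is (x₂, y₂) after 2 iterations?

(-75.1168, 4.6048)

∇g = (4x³ - 4xy + 2x - 4, -2x² + 2y)
Step 1: at (-4, -2), ∇g = (-300, -36) → (-4, -2) − 0.04·(-300, -36) = (8, -0.56)
Step 2: at (8, -0.56), ∇g = (2077.92, -129.12) → (8, -0.56) − 0.04·(2077.92, -129.12) = (-75.1168, 4.6048)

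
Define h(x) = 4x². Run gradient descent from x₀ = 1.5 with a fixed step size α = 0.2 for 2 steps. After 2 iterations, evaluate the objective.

h′(x) = 8x
x₁ = 1.5 − 0.2·12 = -0.9
x₂ = -0.9 − 0.2·(-7.2) = 0.54
h(0.54) = 1.1664

1.1664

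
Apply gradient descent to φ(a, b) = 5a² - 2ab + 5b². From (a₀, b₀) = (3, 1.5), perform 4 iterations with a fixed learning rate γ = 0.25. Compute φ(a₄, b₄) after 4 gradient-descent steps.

1768.5

∇φ = (10a - 2b, -2a + 10b)
Step 1: at (3, 1.5), ∇φ = (27, 9) → (3, 1.5) − 0.25·(27, 9) = (-3.75, -0.75)
Step 2: at (-3.75, -0.75), ∇φ = (-36, 0) → (-3.75, -0.75) − 0.25·(-36, 0) = (5.25, -0.75)
Step 3: at (5.25, -0.75), ∇φ = (54, -18) → (5.25, -0.75) − 0.25·(54, -18) = (-8.25, 3.75)
Step 4: at (-8.25, 3.75), ∇φ = (-90, 54) → (-8.25, 3.75) − 0.25·(-90, 54) = (14.25, -9.75)
φ(14.25, -9.75) = 1768.5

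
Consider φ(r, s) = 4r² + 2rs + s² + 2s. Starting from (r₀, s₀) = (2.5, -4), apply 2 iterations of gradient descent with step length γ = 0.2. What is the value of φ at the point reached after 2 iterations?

∇φ = (8r + 2s, 2r + 2s + 2)
Step 1: at (2.5, -4), ∇φ = (12, -1) → (2.5, -4) − 0.2·(12, -1) = (0.1, -3.8)
Step 2: at (0.1, -3.8), ∇φ = (-6.8, -5.4) → (0.1, -3.8) − 0.2·(-6.8, -5.4) = (1.46, -2.72)
φ(1.46, -2.72) = 2.5424

2.5424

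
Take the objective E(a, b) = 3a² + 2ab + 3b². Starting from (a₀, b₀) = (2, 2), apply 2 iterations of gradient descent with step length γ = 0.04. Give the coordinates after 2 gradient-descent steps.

(0.9248, 0.9248)

∇E = (6a + 2b, 2a + 6b)
(a₁, b₁) = (2, 2) − 0.04·(16, 16) = (1.36, 1.36)
(a₂, b₂) = (1.36, 1.36) − 0.04·(10.88, 10.88) = (0.9248, 0.9248)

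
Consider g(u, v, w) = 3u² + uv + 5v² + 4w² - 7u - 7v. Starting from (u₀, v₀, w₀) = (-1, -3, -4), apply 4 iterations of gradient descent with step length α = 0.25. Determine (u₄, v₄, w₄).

(-4.3671875, -22.234375, -4)

∇g = (6u + v - 7, u + 10v - 7, 8w)
Step 1: at (-1, -3, -4), ∇g = (-16, -38, -32) → (-1, -3, -4) − 0.25·(-16, -38, -32) = (3, 6.5, 4)
Step 2: at (3, 6.5, 4), ∇g = (17.5, 61, 32) → (3, 6.5, 4) − 0.25·(17.5, 61, 32) = (-1.375, -8.75, -4)
Step 3: at (-1.375, -8.75, -4), ∇g = (-24, -95.875, -32) → (-1.375, -8.75, -4) − 0.25·(-24, -95.875, -32) = (4.625, 15.21875, 4)
Step 4: at (4.625, 15.21875, 4), ∇g = (35.96875, 149.8125, 32) → (4.625, 15.21875, 4) − 0.25·(35.96875, 149.8125, 32) = (-4.3671875, -22.234375, -4)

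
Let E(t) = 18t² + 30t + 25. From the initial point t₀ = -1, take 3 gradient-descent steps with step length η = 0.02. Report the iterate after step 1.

E′(t) = 36t + 30
t₁ = -1 − 0.02·(-6) = -0.88

-0.88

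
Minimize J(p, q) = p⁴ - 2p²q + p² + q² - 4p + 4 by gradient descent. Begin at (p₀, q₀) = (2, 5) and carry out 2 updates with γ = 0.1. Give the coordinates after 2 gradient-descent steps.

(-0.7648, 5.408)

∇J = (4p³ - 4pq + 2p - 4, -2p² + 2q)
(p₁, q₁) = (2, 5) − 0.1·(-8, 2) = (2.8, 4.8)
(p₂, q₂) = (2.8, 4.8) − 0.1·(35.648, -6.08) = (-0.7648, 5.408)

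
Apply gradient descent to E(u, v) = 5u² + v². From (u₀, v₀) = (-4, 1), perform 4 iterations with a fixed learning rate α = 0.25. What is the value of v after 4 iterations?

0.0625

∇E = (10u, 2v)
Step 1: at (-4, 1), ∇E = (-40, 2) → (-4, 1) − 0.25·(-40, 2) = (6, 0.5)
Step 2: at (6, 0.5), ∇E = (60, 1) → (6, 0.5) − 0.25·(60, 1) = (-9, 0.25)
Step 3: at (-9, 0.25), ∇E = (-90, 0.5) → (-9, 0.25) − 0.25·(-90, 0.5) = (13.5, 0.125)
Step 4: at (13.5, 0.125), ∇E = (135, 0.25) → (13.5, 0.125) − 0.25·(135, 0.25) = (-20.25, 0.0625)
v = 0.0625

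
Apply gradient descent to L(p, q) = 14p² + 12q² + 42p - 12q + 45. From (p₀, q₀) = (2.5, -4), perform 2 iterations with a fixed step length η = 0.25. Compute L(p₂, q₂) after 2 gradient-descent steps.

442189.5

∇L = (28p + 42, 24q - 12)
Step 1: at (2.5, -4), ∇L = (112, -108) → (2.5, -4) − 0.25·(112, -108) = (-25.5, 23)
Step 2: at (-25.5, 23), ∇L = (-672, 540) → (-25.5, 23) − 0.25·(-672, 540) = (142.5, -112)
L(142.5, -112) = 442189.5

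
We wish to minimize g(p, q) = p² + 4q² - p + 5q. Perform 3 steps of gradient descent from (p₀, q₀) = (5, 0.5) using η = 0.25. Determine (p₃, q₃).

(1.0625, -1.75)

∇g = (2p - 1, 8q + 5)
Step 1: at (5, 0.5), ∇g = (9, 9) → (5, 0.5) − 0.25·(9, 9) = (2.75, -1.75)
Step 2: at (2.75, -1.75), ∇g = (4.5, -9) → (2.75, -1.75) − 0.25·(4.5, -9) = (1.625, 0.5)
Step 3: at (1.625, 0.5), ∇g = (2.25, 9) → (1.625, 0.5) − 0.25·(2.25, 9) = (1.0625, -1.75)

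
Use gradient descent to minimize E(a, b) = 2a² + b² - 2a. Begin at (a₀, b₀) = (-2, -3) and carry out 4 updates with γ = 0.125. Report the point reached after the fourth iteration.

∇E = (4a - 2, 2b)
(a₁, b₁) = (-2, -3) − 0.125·(-10, -6) = (-0.75, -2.25)
(a₂, b₂) = (-0.75, -2.25) − 0.125·(-5, -4.5) = (-0.125, -1.6875)
(a₃, b₃) = (-0.125, -1.6875) − 0.125·(-2.5, -3.375) = (0.1875, -1.265625)
(a₄, b₄) = (0.1875, -1.265625) − 0.125·(-1.25, -2.53125) = (0.34375, -0.94921875)

(0.34375, -0.94921875)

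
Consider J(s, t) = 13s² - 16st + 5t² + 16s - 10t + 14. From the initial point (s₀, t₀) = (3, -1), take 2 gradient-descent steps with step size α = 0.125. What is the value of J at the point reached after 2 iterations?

34420.03515625

∇J = (26s - 16t + 16, -16s + 10t - 10)
(s₁, t₁) = (3, -1) − 0.125·(110, -68) = (-10.75, 7.5)
(s₂, t₂) = (-10.75, 7.5) − 0.125·(-383.5, 237) = (37.1875, -22.125)
J(37.1875, -22.125) = 34420.03515625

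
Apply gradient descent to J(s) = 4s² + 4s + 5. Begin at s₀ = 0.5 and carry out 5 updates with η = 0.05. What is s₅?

-0.42224

J′(s) = 8s + 4
Step 1: J′(0.5) = 8; s₁ = 0.5 − 0.05·8 = 0.1
Step 2: J′(0.1) = 4.8; s₂ = 0.1 − 0.05·4.8 = -0.14
Step 3: J′(-0.14) = 2.88; s₃ = -0.14 − 0.05·2.88 = -0.284
Step 4: J′(-0.284) = 1.728; s₄ = -0.284 − 0.05·1.728 = -0.3704
Step 5: J′(-0.3704) = 1.0368; s₅ = -0.3704 − 0.05·1.0368 = -0.42224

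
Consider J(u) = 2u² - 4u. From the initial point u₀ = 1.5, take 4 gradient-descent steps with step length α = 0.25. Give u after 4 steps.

1

J′(u) = 4u - 4
u₁ = 1.5 − 0.25·2 = 1
u₂ = 1 − 0.25·0 = 1
u₃ = 1 − 0.25·0 = 1
u₄ = 1 − 0.25·0 = 1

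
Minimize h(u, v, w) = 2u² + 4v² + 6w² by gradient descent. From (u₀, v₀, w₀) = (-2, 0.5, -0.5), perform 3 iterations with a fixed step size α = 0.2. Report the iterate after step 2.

(-0.08, 0.18, -0.98)

∇h = (4u, 8v, 12w)
Step 1: at (-2, 0.5, -0.5), ∇h = (-8, 4, -6) → (-2, 0.5, -0.5) − 0.2·(-8, 4, -6) = (-0.4, -0.3, 0.7)
Step 2: at (-0.4, -0.3, 0.7), ∇h = (-1.6, -2.4, 8.4) → (-0.4, -0.3, 0.7) − 0.2·(-1.6, -2.4, 8.4) = (-0.08, 0.18, -0.98)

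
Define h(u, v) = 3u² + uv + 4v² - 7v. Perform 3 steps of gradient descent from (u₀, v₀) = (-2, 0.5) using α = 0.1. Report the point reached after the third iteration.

∇h = (6u + v, u + 8v - 7)
Step 1: at (-2, 0.5), ∇h = (-11.5, -5) → (-2, 0.5) − 0.1·(-11.5, -5) = (-0.85, 1)
Step 2: at (-0.85, 1), ∇h = (-4.1, 0.15) → (-0.85, 1) − 0.1·(-4.1, 0.15) = (-0.44, 0.985)
Step 3: at (-0.44, 0.985), ∇h = (-1.655, 0.44) → (-0.44, 0.985) − 0.1·(-1.655, 0.44) = (-0.2745, 0.941)

(-0.2745, 0.941)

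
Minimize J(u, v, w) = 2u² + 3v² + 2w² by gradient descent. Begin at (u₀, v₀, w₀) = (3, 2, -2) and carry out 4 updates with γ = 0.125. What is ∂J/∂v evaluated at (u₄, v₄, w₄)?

0.046875

∇J = (4u, 6v, 4w)
(u₁, v₁, w₁) = (3, 2, -2) − 0.125·(12, 12, -8) = (1.5, 0.5, -1)
(u₂, v₂, w₂) = (1.5, 0.5, -1) − 0.125·(6, 3, -4) = (0.75, 0.125, -0.5)
(u₃, v₃, w₃) = (0.75, 0.125, -0.5) − 0.125·(3, 0.75, -2) = (0.375, 0.03125, -0.25)
(u₄, v₄, w₄) = (0.375, 0.03125, -0.25) − 0.125·(1.5, 0.1875, -1) = (0.1875, 0.0078125, -0.125)
∂J/∂v at (0.1875, 0.0078125, -0.125) = 0.046875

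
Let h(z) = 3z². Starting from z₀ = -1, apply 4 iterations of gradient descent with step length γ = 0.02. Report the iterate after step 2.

h′(z) = 6z
z₁ = -1 − 0.02·(-6) = -0.88
z₂ = -0.88 − 0.02·(-5.28) = -0.7744

-0.7744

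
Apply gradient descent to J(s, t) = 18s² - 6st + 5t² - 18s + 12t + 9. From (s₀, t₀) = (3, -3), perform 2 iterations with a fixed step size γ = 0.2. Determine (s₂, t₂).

∇J = (36s - 6t - 18, -6s + 10t + 12)
(s₁, t₁) = (3, -3) − 0.2·(108, -36) = (-18.6, 4.2)
(s₂, t₂) = (-18.6, 4.2) − 0.2·(-712.8, 165.6) = (123.96, -28.92)

(123.96, -28.92)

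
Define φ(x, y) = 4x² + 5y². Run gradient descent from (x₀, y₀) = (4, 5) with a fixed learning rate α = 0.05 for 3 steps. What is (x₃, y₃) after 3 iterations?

(0.864, 0.625)

∇φ = (8x, 10y)
Step 1: at (4, 5), ∇φ = (32, 50) → (4, 5) − 0.05·(32, 50) = (2.4, 2.5)
Step 2: at (2.4, 2.5), ∇φ = (19.2, 25) → (2.4, 2.5) − 0.05·(19.2, 25) = (1.44, 1.25)
Step 3: at (1.44, 1.25), ∇φ = (11.52, 12.5) → (1.44, 1.25) − 0.05·(11.52, 12.5) = (0.864, 0.625)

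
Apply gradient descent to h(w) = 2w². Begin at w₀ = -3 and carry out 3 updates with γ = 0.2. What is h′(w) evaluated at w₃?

h′(w) = 4w
Step 1: h′(-3) = -12; w₁ = -3 − 0.2·(-12) = -0.6
Step 2: h′(-0.6) = -2.4; w₂ = -0.6 − 0.2·(-2.4) = -0.12
Step 3: h′(-0.12) = -0.48; w₃ = -0.12 − 0.2·(-0.48) = -0.024
h′(w) at (-0.024) = -0.096

-0.096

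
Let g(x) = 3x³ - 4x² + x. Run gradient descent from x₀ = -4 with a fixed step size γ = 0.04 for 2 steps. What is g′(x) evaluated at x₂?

g′(x) = 9x² - 8x + 1
Step 1: g′(-4) = 177; x₁ = -4 − 0.04·177 = -11.08
Step 2: g′(-11.08) = 1194.5376; x₂ = -11.08 − 0.04·1194.5376 = -58.861504
g′(x) at (-58.861504) = 31653.981910278144

31653.981910278144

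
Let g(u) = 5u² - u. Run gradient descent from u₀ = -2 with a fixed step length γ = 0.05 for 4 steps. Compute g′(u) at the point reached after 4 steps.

g′(u) = 10u - 1
u₁ = -2 − 0.05·(-21) = -0.95
u₂ = -0.95 − 0.05·(-10.5) = -0.425
u₃ = -0.425 − 0.05·(-5.25) = -0.1625
u₄ = -0.1625 − 0.05·(-2.625) = -0.03125
g′(u) at (-0.03125) = -1.3125

-1.3125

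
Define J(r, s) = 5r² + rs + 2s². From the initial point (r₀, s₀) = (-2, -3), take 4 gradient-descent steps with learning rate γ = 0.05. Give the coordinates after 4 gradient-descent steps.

(0.0385625, -1.13474375)

∇J = (10r + s, r + 4s)
(r₁, s₁) = (-2, -3) − 0.05·(-23, -14) = (-0.85, -2.3)
(r₂, s₂) = (-0.85, -2.3) − 0.05·(-10.8, -10.05) = (-0.31, -1.7975)
(r₃, s₃) = (-0.31, -1.7975) − 0.05·(-4.8975, -7.5) = (-0.065125, -1.4225)
(r₄, s₄) = (-0.065125, -1.4225) − 0.05·(-2.07375, -5.755125) = (0.0385625, -1.13474375)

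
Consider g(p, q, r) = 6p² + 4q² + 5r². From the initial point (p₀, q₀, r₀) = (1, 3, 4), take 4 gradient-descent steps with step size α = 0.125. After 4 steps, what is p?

0.0625

∇g = (12p, 8q, 10r)
Step 1: at (1, 3, 4), ∇g = (12, 24, 40) → (1, 3, 4) − 0.125·(12, 24, 40) = (-0.5, 0, -1)
Step 2: at (-0.5, 0, -1), ∇g = (-6, 0, -10) → (-0.5, 0, -1) − 0.125·(-6, 0, -10) = (0.25, 0, 0.25)
Step 3: at (0.25, 0, 0.25), ∇g = (3, 0, 2.5) → (0.25, 0, 0.25) − 0.125·(3, 0, 2.5) = (-0.125, 0, -0.0625)
Step 4: at (-0.125, 0, -0.0625), ∇g = (-1.5, 0, -0.625) → (-0.125, 0, -0.0625) − 0.125·(-1.5, 0, -0.625) = (0.0625, 0, 0.015625)
p = 0.0625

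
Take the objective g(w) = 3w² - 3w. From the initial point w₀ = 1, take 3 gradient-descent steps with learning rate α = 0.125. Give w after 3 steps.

g′(w) = 6w - 3
Step 1: g′(1) = 3; w₁ = 1 − 0.125·3 = 0.625
Step 2: g′(0.625) = 0.75; w₂ = 0.625 − 0.125·0.75 = 0.53125
Step 3: g′(0.53125) = 0.1875; w₃ = 0.53125 − 0.125·0.1875 = 0.5078125

0.5078125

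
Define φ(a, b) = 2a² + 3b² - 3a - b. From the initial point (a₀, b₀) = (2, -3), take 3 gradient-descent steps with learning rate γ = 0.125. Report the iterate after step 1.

∇φ = (4a - 3, 6b - 1)
(a₁, b₁) = (2, -3) − 0.125·(5, -19) = (1.375, -0.625)

(1.375, -0.625)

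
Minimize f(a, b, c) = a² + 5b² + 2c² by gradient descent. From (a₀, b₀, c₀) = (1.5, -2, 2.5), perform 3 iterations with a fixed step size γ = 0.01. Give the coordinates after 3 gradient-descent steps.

(1.411788, -1.458, 2.21184)

∇f = (2a, 10b, 4c)
(a₁, b₁, c₁) = (1.5, -2, 2.5) − 0.01·(3, -20, 10) = (1.47, -1.8, 2.4)
(a₂, b₂, c₂) = (1.47, -1.8, 2.4) − 0.01·(2.94, -18, 9.6) = (1.4406, -1.62, 2.304)
(a₃, b₃, c₃) = (1.4406, -1.62, 2.304) − 0.01·(2.8812, -16.2, 9.216) = (1.411788, -1.458, 2.21184)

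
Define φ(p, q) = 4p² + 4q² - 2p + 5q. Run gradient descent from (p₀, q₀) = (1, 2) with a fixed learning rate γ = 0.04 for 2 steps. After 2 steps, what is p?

∇φ = (8p - 2, 8q + 5)
(p₁, q₁) = (1, 2) − 0.04·(6, 21) = (0.76, 1.16)
(p₂, q₂) = (0.76, 1.16) − 0.04·(4.08, 14.28) = (0.5968, 0.5888)
p = 0.5968

0.5968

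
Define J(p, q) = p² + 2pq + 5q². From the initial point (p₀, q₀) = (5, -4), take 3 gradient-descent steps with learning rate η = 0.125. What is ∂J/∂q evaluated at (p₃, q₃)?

-0.25

∇J = (2p + 2q, 2p + 10q)
Step 1: at (5, -4), ∇J = (2, -30) → (5, -4) − 0.125·(2, -30) = (4.75, -0.25)
Step 2: at (4.75, -0.25), ∇J = (9, 7) → (4.75, -0.25) − 0.125·(9, 7) = (3.625, -1.125)
Step 3: at (3.625, -1.125), ∇J = (5, -4) → (3.625, -1.125) − 0.125·(5, -4) = (3, -0.625)
∂J/∂q at (3, -0.625) = -0.25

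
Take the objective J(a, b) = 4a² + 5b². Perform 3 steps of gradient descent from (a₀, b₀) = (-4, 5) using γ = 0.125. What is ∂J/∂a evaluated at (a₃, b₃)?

∇J = (8a, 10b)
Step 1: at (-4, 5), ∇J = (-32, 50) → (-4, 5) − 0.125·(-32, 50) = (0, -1.25)
Step 2: at (0, -1.25), ∇J = (0, -12.5) → (0, -1.25) − 0.125·(0, -12.5) = (0, 0.3125)
Step 3: at (0, 0.3125), ∇J = (0, 3.125) → (0, 0.3125) − 0.125·(0, 3.125) = (0, -0.078125)
∂J/∂a at (0, -0.078125) = 0

0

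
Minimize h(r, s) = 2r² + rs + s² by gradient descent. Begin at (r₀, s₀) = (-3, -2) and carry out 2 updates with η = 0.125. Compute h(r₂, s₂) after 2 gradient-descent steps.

∇h = (4r + s, r + 2s)
Step 1: at (-3, -2), ∇h = (-14, -7) → (-3, -2) − 0.125·(-14, -7) = (-1.25, -1.125)
Step 2: at (-1.25, -1.125), ∇h = (-6.125, -3.5) → (-1.25, -1.125) − 0.125·(-6.125, -3.5) = (-0.484375, -0.6875)
h(-0.484375, -0.6875) = 1.27490234375

1.27490234375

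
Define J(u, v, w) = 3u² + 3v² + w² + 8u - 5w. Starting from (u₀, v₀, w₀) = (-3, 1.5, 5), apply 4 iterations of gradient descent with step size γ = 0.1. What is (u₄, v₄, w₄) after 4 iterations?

(-1.376, 0.0384, 3.524)

∇J = (6u + 8, 6v, 2w - 5)
Step 1: at (-3, 1.5, 5), ∇J = (-10, 9, 5) → (-3, 1.5, 5) − 0.1·(-10, 9, 5) = (-2, 0.6, 4.5)
Step 2: at (-2, 0.6, 4.5), ∇J = (-4, 3.6, 4) → (-2, 0.6, 4.5) − 0.1·(-4, 3.6, 4) = (-1.6, 0.24, 4.1)
Step 3: at (-1.6, 0.24, 4.1), ∇J = (-1.6, 1.44, 3.2) → (-1.6, 0.24, 4.1) − 0.1·(-1.6, 1.44, 3.2) = (-1.44, 0.096, 3.78)
Step 4: at (-1.44, 0.096, 3.78), ∇J = (-0.64, 0.576, 2.56) → (-1.44, 0.096, 3.78) − 0.1·(-0.64, 0.576, 2.56) = (-1.376, 0.0384, 3.524)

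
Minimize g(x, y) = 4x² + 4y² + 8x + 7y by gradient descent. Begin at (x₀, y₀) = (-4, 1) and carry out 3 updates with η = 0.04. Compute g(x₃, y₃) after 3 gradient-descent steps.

-2.112946651136

∇g = (8x + 8, 8y + 7)
Step 1: at (-4, 1), ∇g = (-24, 15) → (-4, 1) − 0.04·(-24, 15) = (-3.04, 0.4)
Step 2: at (-3.04, 0.4), ∇g = (-16.32, 10.2) → (-3.04, 0.4) − 0.04·(-16.32, 10.2) = (-2.3872, -0.008)
Step 3: at (-2.3872, -0.008), ∇g = (-11.0976, 6.936) → (-2.3872, -0.008) − 0.04·(-11.0976, 6.936) = (-1.943296, -0.28544)
g(-1.943296, -0.28544) = -2.112946651136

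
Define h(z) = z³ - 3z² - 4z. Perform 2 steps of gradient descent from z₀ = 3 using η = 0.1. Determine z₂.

2.525

h′(z) = 3z² - 6z - 4
z₁ = 3 − 0.1·5 = 2.5
z₂ = 2.5 − 0.1·(-0.25) = 2.525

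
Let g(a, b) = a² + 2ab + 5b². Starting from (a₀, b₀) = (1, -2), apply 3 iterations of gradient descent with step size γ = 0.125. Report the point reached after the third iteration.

(0.75, -0.125)

∇g = (2a + 2b, 2a + 10b)
Step 1: at (1, -2), ∇g = (-2, -18) → (1, -2) − 0.125·(-2, -18) = (1.25, 0.25)
Step 2: at (1.25, 0.25), ∇g = (3, 5) → (1.25, 0.25) − 0.125·(3, 5) = (0.875, -0.375)
Step 3: at (0.875, -0.375), ∇g = (1, -2) → (0.875, -0.375) − 0.125·(1, -2) = (0.75, -0.125)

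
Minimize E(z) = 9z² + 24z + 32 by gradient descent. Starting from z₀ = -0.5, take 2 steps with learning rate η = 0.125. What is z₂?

E′(z) = 18z + 24
z₁ = -0.5 − 0.125·15 = -2.375
z₂ = -2.375 − 0.125·(-18.75) = -0.03125

-0.03125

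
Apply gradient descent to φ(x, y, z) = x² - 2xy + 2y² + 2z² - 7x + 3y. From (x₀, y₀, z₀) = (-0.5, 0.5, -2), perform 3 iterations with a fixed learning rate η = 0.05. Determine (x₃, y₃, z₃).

(0.643, -0.1135, -1.024)

∇φ = (2x - 2y - 7, -2x + 4y + 3, 4z)
Step 1: at (-0.5, 0.5, -2), ∇φ = (-9, 6, -8) → (-0.5, 0.5, -2) − 0.05·(-9, 6, -8) = (-0.05, 0.2, -1.6)
Step 2: at (-0.05, 0.2, -1.6), ∇φ = (-7.5, 3.9, -6.4) → (-0.05, 0.2, -1.6) − 0.05·(-7.5, 3.9, -6.4) = (0.325, 0.005, -1.28)
Step 3: at (0.325, 0.005, -1.28), ∇φ = (-6.36, 2.37, -5.12) → (0.325, 0.005, -1.28) − 0.05·(-6.36, 2.37, -5.12) = (0.643, -0.1135, -1.024)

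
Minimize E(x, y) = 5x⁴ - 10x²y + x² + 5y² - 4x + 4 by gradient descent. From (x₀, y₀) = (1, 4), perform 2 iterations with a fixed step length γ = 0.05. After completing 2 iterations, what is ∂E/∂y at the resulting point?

-29913.02961

∇E = (20x³ - 20xy + 2x - 4, -10x² + 10y)
(x₁, y₁) = (1, 4) − 0.05·(-62, 30) = (4.1, 2.5)
(x₂, y₂) = (4.1, 2.5) − 0.05·(1177.62, -143.1) = (-54.781, 9.655)
∂E/∂y at (-54.781, 9.655) = -29913.02961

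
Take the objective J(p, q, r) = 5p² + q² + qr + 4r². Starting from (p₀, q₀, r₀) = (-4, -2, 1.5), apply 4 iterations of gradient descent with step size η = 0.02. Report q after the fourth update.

-1.790672

∇J = (10p, 2q + r, q + 8r)
(p₁, q₁, r₁) = (-4, -2, 1.5) − 0.02·(-40, -2.5, 10) = (-3.2, -1.95, 1.3)
(p₂, q₂, r₂) = (-3.2, -1.95, 1.3) − 0.02·(-32, -2.6, 8.45) = (-2.56, -1.898, 1.131)
(p₃, q₃, r₃) = (-2.56, -1.898, 1.131) − 0.02·(-25.6, -2.665, 7.15) = (-2.048, -1.8447, 0.988)
(p₄, q₄, r₄) = (-2.048, -1.8447, 0.988) − 0.02·(-20.48, -2.7014, 6.0593) = (-1.6384, -1.790672, 0.866814)
q = -1.790672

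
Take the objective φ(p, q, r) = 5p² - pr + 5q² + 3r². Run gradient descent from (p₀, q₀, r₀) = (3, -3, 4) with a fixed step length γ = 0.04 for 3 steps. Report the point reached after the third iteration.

(0.88064, -0.648, 1.936896)

∇φ = (10p - r, 10q, -p + 6r)
(p₁, q₁, r₁) = (3, -3, 4) − 0.04·(26, -30, 21) = (1.96, -1.8, 3.16)
(p₂, q₂, r₂) = (1.96, -1.8, 3.16) − 0.04·(16.44, -18, 17) = (1.3024, -1.08, 2.48)
(p₃, q₃, r₃) = (1.3024, -1.08, 2.48) − 0.04·(10.544, -10.8, 13.5776) = (0.88064, -0.648, 1.936896)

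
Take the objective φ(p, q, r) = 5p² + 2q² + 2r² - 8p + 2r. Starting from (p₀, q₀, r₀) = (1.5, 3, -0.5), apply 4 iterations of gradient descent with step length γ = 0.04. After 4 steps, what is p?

∇φ = (10p - 8, 4q, 4r + 2)
Step 1: at (1.5, 3, -0.5), ∇φ = (7, 12, 0) → (1.5, 3, -0.5) − 0.04·(7, 12, 0) = (1.22, 2.52, -0.5)
Step 2: at (1.22, 2.52, -0.5), ∇φ = (4.2, 10.08, 0) → (1.22, 2.52, -0.5) − 0.04·(4.2, 10.08, 0) = (1.052, 2.1168, -0.5)
Step 3: at (1.052, 2.1168, -0.5), ∇φ = (2.52, 8.4672, 0) → (1.052, 2.1168, -0.5) − 0.04·(2.52, 8.4672, 0) = (0.9512, 1.778112, -0.5)
Step 4: at (0.9512, 1.778112, -0.5), ∇φ = (1.512, 7.112448, 0) → (0.9512, 1.778112, -0.5) − 0.04·(1.512, 7.112448, 0) = (0.89072, 1.49361408, -0.5)
p = 0.89072

0.89072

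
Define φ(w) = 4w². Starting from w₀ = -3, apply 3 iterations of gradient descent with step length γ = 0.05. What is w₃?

φ′(w) = 8w
w₁ = -3 − 0.05·(-24) = -1.8
w₂ = -1.8 − 0.05·(-14.4) = -1.08
w₃ = -1.08 − 0.05·(-8.64) = -0.648

-0.648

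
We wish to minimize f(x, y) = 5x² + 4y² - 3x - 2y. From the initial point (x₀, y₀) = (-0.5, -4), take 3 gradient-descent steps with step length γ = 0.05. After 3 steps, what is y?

∇f = (10x - 3, 8y - 2)
(x₁, y₁) = (-0.5, -4) − 0.05·(-8, -34) = (-0.1, -2.3)
(x₂, y₂) = (-0.1, -2.3) − 0.05·(-4, -20.4) = (0.1, -1.28)
(x₃, y₃) = (0.1, -1.28) − 0.05·(-2, -12.24) = (0.2, -0.668)
y = -0.668

-0.668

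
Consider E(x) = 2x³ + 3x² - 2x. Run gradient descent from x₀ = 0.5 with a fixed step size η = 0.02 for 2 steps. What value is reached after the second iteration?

0.4117

E′(x) = 6x² + 6x - 2
x₁ = 0.5 − 0.02·2.5 = 0.45
x₂ = 0.45 − 0.02·1.915 = 0.4117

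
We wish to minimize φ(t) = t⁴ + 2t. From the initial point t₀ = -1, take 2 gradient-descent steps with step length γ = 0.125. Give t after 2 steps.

-0.7890625

φ′(t) = 4t³ + 2
t₁ = -1 − 0.125·(-2) = -0.75
t₂ = -0.75 − 0.125·0.3125 = -0.7890625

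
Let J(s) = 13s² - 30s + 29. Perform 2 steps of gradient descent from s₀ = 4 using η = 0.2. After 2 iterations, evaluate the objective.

J′(s) = 26s - 30
Step 1: J′(4) = 74; s₁ = 4 − 0.2·74 = -10.8
Step 2: J′(-10.8) = -310.8; s₂ = -10.8 − 0.2·(-310.8) = 51.36
J(51.36) = 32780.2448

32780.2448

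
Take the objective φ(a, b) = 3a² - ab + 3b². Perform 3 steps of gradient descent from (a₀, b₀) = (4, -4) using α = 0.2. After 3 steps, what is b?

∇φ = (6a - b, -a + 6b)
(a₁, b₁) = (4, -4) − 0.2·(28, -28) = (-1.6, 1.6)
(a₂, b₂) = (-1.6, 1.6) − 0.2·(-11.2, 11.2) = (0.64, -0.64)
(a₃, b₃) = (0.64, -0.64) − 0.2·(4.48, -4.48) = (-0.256, 0.256)
b = 0.256

0.256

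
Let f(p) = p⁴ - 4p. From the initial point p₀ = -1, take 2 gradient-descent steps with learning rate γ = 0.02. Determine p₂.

f′(p) = 4p³ - 4
p₁ = -1 − 0.02·(-8) = -0.84
p₂ = -0.84 − 0.02·(-6.370816) = -0.71258368

-0.71258368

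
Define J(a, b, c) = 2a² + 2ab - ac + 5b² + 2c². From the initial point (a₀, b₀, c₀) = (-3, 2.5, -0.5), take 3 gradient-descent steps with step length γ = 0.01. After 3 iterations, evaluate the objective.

23.306539420967

∇J = (4a + 2b - c, 2a + 10b, -a + 4c)
Step 1: at (-3, 2.5, -0.5), ∇J = (-6.5, 19, 1) → (-3, 2.5, -0.5) − 0.01·(-6.5, 19, 1) = (-2.935, 2.31, -0.51)
Step 2: at (-2.935, 2.31, -0.51), ∇J = (-6.61, 17.23, 0.895) → (-2.935, 2.31, -0.51) − 0.01·(-6.61, 17.23, 0.895) = (-2.8689, 2.1377, -0.51895)
Step 3: at (-2.8689, 2.1377, -0.51895), ∇J = (-6.68125, 15.6392, 0.7931) → (-2.8689, 2.1377, -0.51895) − 0.01·(-6.68125, 15.6392, 0.7931) = (-2.8020875, 1.981308, -0.526881)
J(-2.8020875, 1.981308, -0.526881) = 23.306539420967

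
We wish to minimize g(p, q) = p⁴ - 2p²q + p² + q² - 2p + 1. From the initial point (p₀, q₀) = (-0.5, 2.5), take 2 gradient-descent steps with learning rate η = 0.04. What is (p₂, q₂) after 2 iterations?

(-0.61497344, 2.159488)

∇g = (4p³ - 4pq + 2p - 2, -2p² + 2q)
(p₁, q₁) = (-0.5, 2.5) − 0.04·(1.5, 4.5) = (-0.56, 2.32)
(p₂, q₂) = (-0.56, 2.32) − 0.04·(1.374336, 4.0128) = (-0.61497344, 2.159488)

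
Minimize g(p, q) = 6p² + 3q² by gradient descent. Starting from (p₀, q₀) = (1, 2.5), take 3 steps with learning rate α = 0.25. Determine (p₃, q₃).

(-8, -0.3125)

∇g = (12p, 6q)
Step 1: at (1, 2.5), ∇g = (12, 15) → (1, 2.5) − 0.25·(12, 15) = (-2, -1.25)
Step 2: at (-2, -1.25), ∇g = (-24, -7.5) → (-2, -1.25) − 0.25·(-24, -7.5) = (4, 0.625)
Step 3: at (4, 0.625), ∇g = (48, 3.75) → (4, 0.625) − 0.25·(48, 3.75) = (-8, -0.3125)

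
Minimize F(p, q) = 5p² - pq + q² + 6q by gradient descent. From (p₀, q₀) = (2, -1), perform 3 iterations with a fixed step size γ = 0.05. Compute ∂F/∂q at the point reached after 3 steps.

∇F = (10p - q, -p + 2q + 6)
Step 1: at (2, -1), ∇F = (21, 2) → (2, -1) − 0.05·(21, 2) = (0.95, -1.1)
Step 2: at (0.95, -1.1), ∇F = (10.6, 2.85) → (0.95, -1.1) − 0.05·(10.6, 2.85) = (0.42, -1.2425)
Step 3: at (0.42, -1.2425), ∇F = (5.4425, 3.095) → (0.42, -1.2425) − 0.05·(5.4425, 3.095) = (0.147875, -1.39725)
∂F/∂q at (0.147875, -1.39725) = 3.057625

3.057625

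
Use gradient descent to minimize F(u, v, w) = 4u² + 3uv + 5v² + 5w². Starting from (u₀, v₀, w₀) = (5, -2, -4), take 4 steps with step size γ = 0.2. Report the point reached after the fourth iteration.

∇F = (8u + 3v, 3u + 10v, 10w)
Step 1: at (5, -2, -4), ∇F = (34, -5, -40) → (5, -2, -4) − 0.2·(34, -5, -40) = (-1.8, -1, 4)
Step 2: at (-1.8, -1, 4), ∇F = (-17.4, -15.4, 40) → (-1.8, -1, 4) − 0.2·(-17.4, -15.4, 40) = (1.68, 2.08, -4)
Step 3: at (1.68, 2.08, -4), ∇F = (19.68, 25.84, -40) → (1.68, 2.08, -4) − 0.2·(19.68, 25.84, -40) = (-2.256, -3.088, 4)
Step 4: at (-2.256, -3.088, 4), ∇F = (-27.312, -37.648, 40) → (-2.256, -3.088, 4) − 0.2·(-27.312, -37.648, 40) = (3.2064, 4.4416, -4)

(3.2064, 4.4416, -4)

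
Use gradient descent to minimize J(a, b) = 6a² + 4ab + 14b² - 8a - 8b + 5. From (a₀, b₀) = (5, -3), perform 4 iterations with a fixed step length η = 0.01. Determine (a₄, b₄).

∇J = (12a + 4b - 8, 4a + 28b - 8)
Step 1: at (5, -3), ∇J = (40, -72) → (5, -3) − 0.01·(40, -72) = (4.6, -2.28)
Step 2: at (4.6, -2.28), ∇J = (38.08, -53.44) → (4.6, -2.28) − 0.01·(38.08, -53.44) = (4.2192, -1.7456)
Step 3: at (4.2192, -1.7456), ∇J = (35.648, -40) → (4.2192, -1.7456) − 0.01·(35.648, -40) = (3.86272, -1.3456)
Step 4: at (3.86272, -1.3456), ∇J = (32.97024, -30.22592) → (3.86272, -1.3456) − 0.01·(32.97024, -30.22592) = (3.5330176, -1.0433408)

(3.5330176, -1.0433408)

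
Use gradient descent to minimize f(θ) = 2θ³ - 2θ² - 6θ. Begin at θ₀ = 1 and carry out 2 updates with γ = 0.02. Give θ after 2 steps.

f′(θ) = 6θ² - 4θ - 6
θ₁ = 1 − 0.02·(-4) = 1.08
θ₂ = 1.08 − 0.02·(-3.3216) = 1.146432

1.146432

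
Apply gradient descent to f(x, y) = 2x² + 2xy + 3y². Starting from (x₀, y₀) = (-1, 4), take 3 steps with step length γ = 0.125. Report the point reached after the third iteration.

(-0.703125, 0.4375)

∇f = (4x + 2y, 2x + 6y)
Step 1: at (-1, 4), ∇f = (4, 22) → (-1, 4) − 0.125·(4, 22) = (-1.5, 1.25)
Step 2: at (-1.5, 1.25), ∇f = (-3.5, 4.5) → (-1.5, 1.25) − 0.125·(-3.5, 4.5) = (-1.0625, 0.6875)
Step 3: at (-1.0625, 0.6875), ∇f = (-2.875, 2) → (-1.0625, 0.6875) − 0.125·(-2.875, 2) = (-0.703125, 0.4375)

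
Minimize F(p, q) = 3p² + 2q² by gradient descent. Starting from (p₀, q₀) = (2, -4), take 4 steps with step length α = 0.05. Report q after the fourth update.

∇F = (6p, 4q)
Step 1: at (2, -4), ∇F = (12, -16) → (2, -4) − 0.05·(12, -16) = (1.4, -3.2)
Step 2: at (1.4, -3.2), ∇F = (8.4, -12.8) → (1.4, -3.2) − 0.05·(8.4, -12.8) = (0.98, -2.56)
Step 3: at (0.98, -2.56), ∇F = (5.88, -10.24) → (0.98, -2.56) − 0.05·(5.88, -10.24) = (0.686, -2.048)
Step 4: at (0.686, -2.048), ∇F = (4.116, -8.192) → (0.686, -2.048) − 0.05·(4.116, -8.192) = (0.4802, -1.6384)
q = -1.6384

-1.6384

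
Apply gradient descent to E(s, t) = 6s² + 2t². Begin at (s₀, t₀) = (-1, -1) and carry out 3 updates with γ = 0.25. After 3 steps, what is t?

∇E = (12s, 4t)
Step 1: at (-1, -1), ∇E = (-12, -4) → (-1, -1) − 0.25·(-12, -4) = (2, 0)
Step 2: at (2, 0), ∇E = (24, 0) → (2, 0) − 0.25·(24, 0) = (-4, 0)
Step 3: at (-4, 0), ∇E = (-48, 0) → (-4, 0) − 0.25·(-48, 0) = (8, 0)
t = 0

0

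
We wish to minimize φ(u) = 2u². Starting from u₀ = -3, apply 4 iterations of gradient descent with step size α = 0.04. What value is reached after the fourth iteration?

φ′(u) = 4u
u₁ = -3 − 0.04·(-12) = -2.52
u₂ = -2.52 − 0.04·(-10.08) = -2.1168
u₃ = -2.1168 − 0.04·(-8.4672) = -1.778112
u₄ = -1.778112 − 0.04·(-7.112448) = -1.49361408

-1.49361408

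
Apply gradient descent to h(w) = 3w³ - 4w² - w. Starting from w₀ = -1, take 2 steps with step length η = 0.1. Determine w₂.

h′(w) = 9w² - 8w - 1
w₁ = -1 − 0.1·16 = -2.6
w₂ = -2.6 − 0.1·80.64 = -10.664

-10.664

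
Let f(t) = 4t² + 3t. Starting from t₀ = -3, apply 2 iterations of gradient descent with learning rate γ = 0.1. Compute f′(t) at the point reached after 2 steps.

-0.84

f′(t) = 8t + 3
t₁ = -3 − 0.1·(-21) = -0.9
t₂ = -0.9 − 0.1·(-4.2) = -0.48
f′(t) at (-0.48) = -0.84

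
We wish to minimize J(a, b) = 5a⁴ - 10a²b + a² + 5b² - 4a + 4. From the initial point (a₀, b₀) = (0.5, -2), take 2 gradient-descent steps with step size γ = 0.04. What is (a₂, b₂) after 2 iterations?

(0.1663616, -0.62864)

∇J = (20a³ - 20ab + 2a - 4, -10a² + 10b)
(a₁, b₁) = (0.5, -2) − 0.04·(19.5, -22.5) = (-0.28, -1.1)
(a₂, b₂) = (-0.28, -1.1) − 0.04·(-11.15904, -11.784) = (0.1663616, -0.62864)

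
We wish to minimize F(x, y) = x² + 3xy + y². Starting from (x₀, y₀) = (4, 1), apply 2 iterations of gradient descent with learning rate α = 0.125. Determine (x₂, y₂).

∇F = (2x + 3y, 3x + 2y)
(x₁, y₁) = (4, 1) − 0.125·(11, 14) = (2.625, -0.75)
(x₂, y₂) = (2.625, -0.75) − 0.125·(3, 6.375) = (2.25, -1.546875)

(2.25, -1.546875)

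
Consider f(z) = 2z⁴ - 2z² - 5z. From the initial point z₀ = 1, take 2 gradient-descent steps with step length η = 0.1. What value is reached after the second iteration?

f′(z) = 8z³ - 4z - 5
z₁ = 1 − 0.1·(-1) = 1.1
z₂ = 1.1 − 0.1·1.248 = 0.9752

0.9752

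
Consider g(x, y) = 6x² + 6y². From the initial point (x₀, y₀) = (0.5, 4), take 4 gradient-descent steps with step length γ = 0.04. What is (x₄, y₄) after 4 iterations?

(0.03655808, 0.29246464)

∇g = (12x, 12y)
Step 1: at (0.5, 4), ∇g = (6, 48) → (0.5, 4) − 0.04·(6, 48) = (0.26, 2.08)
Step 2: at (0.26, 2.08), ∇g = (3.12, 24.96) → (0.26, 2.08) − 0.04·(3.12, 24.96) = (0.1352, 1.0816)
Step 3: at (0.1352, 1.0816), ∇g = (1.6224, 12.9792) → (0.1352, 1.0816) − 0.04·(1.6224, 12.9792) = (0.070304, 0.562432)
Step 4: at (0.070304, 0.562432), ∇g = (0.843648, 6.749184) → (0.070304, 0.562432) − 0.04·(0.843648, 6.749184) = (0.03655808, 0.29246464)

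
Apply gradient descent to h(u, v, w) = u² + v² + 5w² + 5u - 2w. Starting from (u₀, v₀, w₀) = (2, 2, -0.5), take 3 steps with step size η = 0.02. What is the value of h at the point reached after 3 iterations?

13.174129200128

∇h = (2u + 5, 2v, 10w - 2)
Step 1: at (2, 2, -0.5), ∇h = (9, 4, -7) → (2, 2, -0.5) − 0.02·(9, 4, -7) = (1.82, 1.92, -0.36)
Step 2: at (1.82, 1.92, -0.36), ∇h = (8.64, 3.84, -5.6) → (1.82, 1.92, -0.36) − 0.02·(8.64, 3.84, -5.6) = (1.6472, 1.8432, -0.248)
Step 3: at (1.6472, 1.8432, -0.248), ∇h = (8.2944, 3.6864, -4.48) → (1.6472, 1.8432, -0.248) − 0.02·(8.2944, 3.6864, -4.48) = (1.481312, 1.769472, -0.1584)
h(1.481312, 1.769472, -0.1584) = 13.174129200128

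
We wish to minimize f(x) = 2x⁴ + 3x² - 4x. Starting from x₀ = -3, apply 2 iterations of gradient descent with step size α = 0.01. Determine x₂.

f′(x) = 8x³ + 6x - 4
x₁ = -3 − 0.01·(-238) = -0.62
x₂ = -0.62 − 0.01·(-9.626624) = -0.52373376

-0.52373376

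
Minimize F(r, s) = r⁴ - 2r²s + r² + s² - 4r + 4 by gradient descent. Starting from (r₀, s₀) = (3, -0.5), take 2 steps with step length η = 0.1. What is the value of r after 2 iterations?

∇F = (4r³ - 4rs + 2r - 4, -2r² + 2s)
Step 1: at (3, -0.5), ∇F = (116, -19) → (3, -0.5) − 0.1·(116, -19) = (-8.6, 1.4)
Step 2: at (-8.6, 1.4), ∇F = (-2517.264, -145.12) → (-8.6, 1.4) − 0.1·(-2517.264, -145.12) = (243.1264, 15.912)
r = 243.1264

243.1264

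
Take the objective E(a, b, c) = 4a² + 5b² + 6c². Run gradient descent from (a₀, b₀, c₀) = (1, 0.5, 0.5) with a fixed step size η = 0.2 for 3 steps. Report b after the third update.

∇E = (8a, 10b, 12c)
(a₁, b₁, c₁) = (1, 0.5, 0.5) − 0.2·(8, 5, 6) = (-0.6, -0.5, -0.7)
(a₂, b₂, c₂) = (-0.6, -0.5, -0.7) − 0.2·(-4.8, -5, -8.4) = (0.36, 0.5, 0.98)
(a₃, b₃, c₃) = (0.36, 0.5, 0.98) − 0.2·(2.88, 5, 11.76) = (-0.216, -0.5, -1.372)
b = -0.5

-0.5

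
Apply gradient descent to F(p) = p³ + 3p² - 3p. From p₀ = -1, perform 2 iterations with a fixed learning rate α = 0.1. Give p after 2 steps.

0.092

F′(p) = 3p² + 6p - 3
p₁ = -1 − 0.1·(-6) = -0.4
p₂ = -0.4 − 0.1·(-4.92) = 0.092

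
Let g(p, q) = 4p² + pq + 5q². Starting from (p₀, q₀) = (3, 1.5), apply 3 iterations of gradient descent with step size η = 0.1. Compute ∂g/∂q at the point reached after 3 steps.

∇g = (8p + q, p + 10q)
(p₁, q₁) = (3, 1.5) − 0.1·(25.5, 18) = (0.45, -0.3)
(p₂, q₂) = (0.45, -0.3) − 0.1·(3.3, -2.55) = (0.12, -0.045)
(p₃, q₃) = (0.12, -0.045) − 0.1·(0.915, -0.33) = (0.0285, -0.012)
∂g/∂q at (0.0285, -0.012) = -0.0915

-0.0915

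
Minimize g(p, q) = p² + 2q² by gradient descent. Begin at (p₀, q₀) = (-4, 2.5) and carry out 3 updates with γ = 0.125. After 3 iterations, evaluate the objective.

∇g = (2p, 4q)
(p₁, q₁) = (-4, 2.5) − 0.125·(-8, 10) = (-3, 1.25)
(p₂, q₂) = (-3, 1.25) − 0.125·(-6, 5) = (-2.25, 0.625)
(p₃, q₃) = (-2.25, 0.625) − 0.125·(-4.5, 2.5) = (-1.6875, 0.3125)
g(-1.6875, 0.3125) = 3.04296875

3.04296875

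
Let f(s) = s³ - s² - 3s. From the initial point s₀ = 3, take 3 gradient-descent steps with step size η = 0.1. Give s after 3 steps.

1.3563408

f′(s) = 3s² - 2s - 3
Step 1: f′(3) = 18; s₁ = 3 − 0.1·18 = 1.2
Step 2: f′(1.2) = -1.08; s₂ = 1.2 − 0.1·(-1.08) = 1.308
Step 3: f′(1.308) = -0.483408; s₃ = 1.308 − 0.1·(-0.483408) = 1.3563408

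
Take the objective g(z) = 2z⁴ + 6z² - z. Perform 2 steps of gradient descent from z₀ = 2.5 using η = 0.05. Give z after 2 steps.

g′(z) = 8z³ + 12z - 1
z₁ = 2.5 − 0.05·154 = -5.2
z₂ = -5.2 − 0.05·(-1188.264) = 54.2132

54.2132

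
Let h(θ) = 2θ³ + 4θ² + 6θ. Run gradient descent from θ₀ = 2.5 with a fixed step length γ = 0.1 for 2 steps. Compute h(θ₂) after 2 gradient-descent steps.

-1802.52579679575

h′(θ) = 6θ² + 8θ + 6
Step 1: h′(2.5) = 63.5; θ₁ = 2.5 − 0.1·63.5 = -3.85
Step 2: h′(-3.85) = 64.135; θ₂ = -3.85 − 0.1·64.135 = -10.2635
h(-10.2635) = -1802.52579679575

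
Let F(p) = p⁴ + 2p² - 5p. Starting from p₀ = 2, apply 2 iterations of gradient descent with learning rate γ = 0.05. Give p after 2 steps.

0.446875

F′(p) = 4p³ + 4p - 5
Step 1: F′(2) = 35; p₁ = 2 − 0.05·35 = 0.25
Step 2: F′(0.25) = -3.9375; p₂ = 0.25 − 0.05·(-3.9375) = 0.446875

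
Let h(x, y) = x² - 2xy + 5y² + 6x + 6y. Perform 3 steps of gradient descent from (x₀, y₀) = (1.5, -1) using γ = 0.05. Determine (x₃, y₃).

∇h = (2x - 2y + 6, -2x + 10y + 6)
(x₁, y₁) = (1.5, -1) − 0.05·(11, -7) = (0.95, -0.65)
(x₂, y₂) = (0.95, -0.65) − 0.05·(9.2, -2.4) = (0.49, -0.53)
(x₃, y₃) = (0.49, -0.53) − 0.05·(8.04, -0.28) = (0.088, -0.516)

(0.088, -0.516)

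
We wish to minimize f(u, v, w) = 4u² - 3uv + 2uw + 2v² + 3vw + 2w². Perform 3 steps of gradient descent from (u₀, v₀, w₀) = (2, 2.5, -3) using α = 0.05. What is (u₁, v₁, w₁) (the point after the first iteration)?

(1.875, 2.75, -2.975)

∇f = (8u - 3v + 2w, -3u + 4v + 3w, 2u + 3v + 4w)
(u₁, v₁, w₁) = (2, 2.5, -3) − 0.05·(2.5, -5, -0.5) = (1.875, 2.75, -2.975)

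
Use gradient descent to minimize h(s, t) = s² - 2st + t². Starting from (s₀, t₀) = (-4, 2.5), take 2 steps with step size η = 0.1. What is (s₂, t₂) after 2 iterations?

(-1.92, 0.42)

∇h = (2s - 2t, -2s + 2t)
Step 1: at (-4, 2.5), ∇h = (-13, 13) → (-4, 2.5) − 0.1·(-13, 13) = (-2.7, 1.2)
Step 2: at (-2.7, 1.2), ∇h = (-7.8, 7.8) → (-2.7, 1.2) − 0.1·(-7.8, 7.8) = (-1.92, 0.42)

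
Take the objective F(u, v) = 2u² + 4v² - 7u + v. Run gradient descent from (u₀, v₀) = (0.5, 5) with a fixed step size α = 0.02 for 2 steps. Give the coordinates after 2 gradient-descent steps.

∇F = (4u - 7, 8v + 1)
Step 1: at (0.5, 5), ∇F = (-5, 41) → (0.5, 5) − 0.02·(-5, 41) = (0.6, 4.18)
Step 2: at (0.6, 4.18), ∇F = (-4.6, 34.44) → (0.6, 4.18) − 0.02·(-4.6, 34.44) = (0.692, 3.4912)

(0.692, 3.4912)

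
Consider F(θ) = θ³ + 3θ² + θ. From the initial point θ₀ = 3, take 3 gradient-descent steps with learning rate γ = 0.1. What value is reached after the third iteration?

F′(θ) = 3θ² + 6θ + 1
θ₁ = 3 − 0.1·46 = -1.6
θ₂ = -1.6 − 0.1·(-0.92) = -1.508
θ₃ = -1.508 − 0.1·(-1.225808) = -1.3854192

-1.3854192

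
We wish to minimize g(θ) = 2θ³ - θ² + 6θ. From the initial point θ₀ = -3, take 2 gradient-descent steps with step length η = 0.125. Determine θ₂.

g′(θ) = 6θ² - 2θ + 6
θ₁ = -3 − 0.125·66 = -11.25
θ₂ = -11.25 − 0.125·787.875 = -109.734375

-109.734375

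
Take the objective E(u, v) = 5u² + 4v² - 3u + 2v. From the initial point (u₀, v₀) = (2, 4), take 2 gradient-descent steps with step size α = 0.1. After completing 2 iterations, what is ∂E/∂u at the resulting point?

∇E = (10u - 3, 8v + 2)
(u₁, v₁) = (2, 4) − 0.1·(17, 34) = (0.3, 0.6)
(u₂, v₂) = (0.3, 0.6) − 0.1·(0, 6.8) = (0.3, -0.08)
∂E/∂u at (0.3, -0.08) = 0

0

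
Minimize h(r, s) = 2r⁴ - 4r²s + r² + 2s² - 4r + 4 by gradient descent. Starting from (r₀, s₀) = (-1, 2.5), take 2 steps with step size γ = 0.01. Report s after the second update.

∇h = (8r³ - 8rs + 2r - 4, -4r² + 4s)
Step 1: at (-1, 2.5), ∇h = (6, 6) → (-1, 2.5) − 0.01·(6, 6) = (-1.06, 2.44)
Step 2: at (-1.06, 2.44), ∇h = (5.043072, 5.2656) → (-1.06, 2.44) − 0.01·(5.043072, 5.2656) = (-1.11043072, 2.387344)
s = 2.387344

2.387344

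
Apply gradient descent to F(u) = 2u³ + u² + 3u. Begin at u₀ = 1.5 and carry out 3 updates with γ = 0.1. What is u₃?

F′(u) = 6u² + 2u + 3
Step 1: F′(1.5) = 19.5; u₁ = 1.5 − 0.1·19.5 = -0.45
Step 2: F′(-0.45) = 3.315; u₂ = -0.45 − 0.1·3.315 = -0.7815
Step 3: F′(-0.7815) = 5.1014535; u₃ = -0.7815 − 0.1·5.1014535 = -1.29164535

-1.29164535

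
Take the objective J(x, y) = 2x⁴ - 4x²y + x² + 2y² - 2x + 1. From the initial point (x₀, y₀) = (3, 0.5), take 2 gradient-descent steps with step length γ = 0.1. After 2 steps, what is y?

129.076

∇J = (8x³ - 8xy + 2x - 2, -4x² + 4y)
(x₁, y₁) = (3, 0.5) − 0.1·(208, -34) = (-17.8, 3.9)
(x₂, y₂) = (-17.8, 3.9) − 0.1·(-44600.256, -1251.76) = (4442.2256, 129.076)
y = 129.076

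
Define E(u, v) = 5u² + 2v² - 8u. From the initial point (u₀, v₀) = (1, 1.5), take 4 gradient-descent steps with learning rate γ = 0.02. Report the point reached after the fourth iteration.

∇E = (10u - 8, 4v)
Step 1: at (1, 1.5), ∇E = (2, 6) → (1, 1.5) − 0.02·(2, 6) = (0.96, 1.38)
Step 2: at (0.96, 1.38), ∇E = (1.6, 5.52) → (0.96, 1.38) − 0.02·(1.6, 5.52) = (0.928, 1.2696)
Step 3: at (0.928, 1.2696), ∇E = (1.28, 5.0784) → (0.928, 1.2696) − 0.02·(1.28, 5.0784) = (0.9024, 1.168032)
Step 4: at (0.9024, 1.168032), ∇E = (1.024, 4.672128) → (0.9024, 1.168032) − 0.02·(1.024, 4.672128) = (0.88192, 1.07458944)

(0.88192, 1.07458944)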